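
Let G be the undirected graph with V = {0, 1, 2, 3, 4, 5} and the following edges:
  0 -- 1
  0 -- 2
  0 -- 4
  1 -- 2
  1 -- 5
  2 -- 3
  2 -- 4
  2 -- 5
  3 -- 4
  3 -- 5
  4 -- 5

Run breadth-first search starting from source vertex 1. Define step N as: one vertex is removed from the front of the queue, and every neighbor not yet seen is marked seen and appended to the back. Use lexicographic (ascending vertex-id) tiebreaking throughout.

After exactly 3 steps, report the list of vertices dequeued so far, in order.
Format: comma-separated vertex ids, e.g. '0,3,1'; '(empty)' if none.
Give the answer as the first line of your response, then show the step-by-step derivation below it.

1,0,2

step 1: dequeue 1; queue=[0,2,5]; order=1
step 2: dequeue 0; queue=[2,5,4]; order=1,0
step 3: dequeue 2; queue=[5,4,3]; order=1,0,2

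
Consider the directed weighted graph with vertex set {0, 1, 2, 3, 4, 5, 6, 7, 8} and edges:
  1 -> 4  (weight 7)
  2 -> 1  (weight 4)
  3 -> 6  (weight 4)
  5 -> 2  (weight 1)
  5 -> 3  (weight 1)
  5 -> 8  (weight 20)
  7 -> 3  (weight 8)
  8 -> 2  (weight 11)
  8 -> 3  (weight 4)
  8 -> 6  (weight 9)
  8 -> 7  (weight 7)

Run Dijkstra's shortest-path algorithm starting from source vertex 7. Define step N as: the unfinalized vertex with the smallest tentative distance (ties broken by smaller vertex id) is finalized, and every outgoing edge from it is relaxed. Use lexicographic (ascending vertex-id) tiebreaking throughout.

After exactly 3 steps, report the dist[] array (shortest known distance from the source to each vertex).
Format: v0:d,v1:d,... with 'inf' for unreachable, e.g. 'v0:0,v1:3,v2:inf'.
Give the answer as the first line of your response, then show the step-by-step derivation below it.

v0:inf,v1:inf,v2:inf,v3:8,v4:inf,v5:inf,v6:12,v7:0,v8:inf

step 1: dist = v0:inf,v1:inf,v2:inf,v3:8,v4:inf,v5:inf,v6:inf,v7:0,v8:inf
step 2: dist = v0:inf,v1:inf,v2:inf,v3:8,v4:inf,v5:inf,v6:12,v7:0,v8:inf
step 3: dist = v0:inf,v1:inf,v2:inf,v3:8,v4:inf,v5:inf,v6:12,v7:0,v8:inf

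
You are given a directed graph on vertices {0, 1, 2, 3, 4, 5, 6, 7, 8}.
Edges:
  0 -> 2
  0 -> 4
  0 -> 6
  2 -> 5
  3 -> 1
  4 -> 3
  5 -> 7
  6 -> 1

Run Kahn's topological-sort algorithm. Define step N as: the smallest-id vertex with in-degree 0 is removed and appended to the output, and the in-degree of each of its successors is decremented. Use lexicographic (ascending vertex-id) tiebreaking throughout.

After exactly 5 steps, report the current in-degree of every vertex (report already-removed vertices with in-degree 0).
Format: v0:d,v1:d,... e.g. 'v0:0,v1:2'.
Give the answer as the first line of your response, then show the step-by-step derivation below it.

v0:0,v1:1,v2:0,v3:0,v4:0,v5:0,v6:0,v7:0,v8:0

step 1: output 0; order=[0]; indeg=(0,2,0,1,0,1,0,1,0)
step 2: output 2; order=[0,2]; indeg=(0,2,0,1,0,0,0,1,0)
step 3: output 4; order=[0,2,4]; indeg=(0,2,0,0,0,0,0,1,0)
step 4: output 3; order=[0,2,4,3]; indeg=(0,1,0,0,0,0,0,1,0)
step 5: output 5; order=[0,2,4,3,5]; indeg=(0,1,0,0,0,0,0,0,0)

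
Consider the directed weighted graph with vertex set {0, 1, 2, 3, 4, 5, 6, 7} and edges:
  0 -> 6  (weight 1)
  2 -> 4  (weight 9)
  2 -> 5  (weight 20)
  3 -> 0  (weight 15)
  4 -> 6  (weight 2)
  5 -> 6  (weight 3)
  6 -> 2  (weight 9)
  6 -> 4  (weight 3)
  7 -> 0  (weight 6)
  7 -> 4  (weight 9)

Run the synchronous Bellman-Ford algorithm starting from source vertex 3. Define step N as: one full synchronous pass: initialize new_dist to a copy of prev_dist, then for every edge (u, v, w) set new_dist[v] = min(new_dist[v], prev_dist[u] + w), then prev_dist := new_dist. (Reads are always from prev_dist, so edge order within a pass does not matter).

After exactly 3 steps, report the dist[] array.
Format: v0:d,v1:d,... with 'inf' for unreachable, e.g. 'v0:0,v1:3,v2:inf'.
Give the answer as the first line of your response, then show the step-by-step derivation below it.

v0:15,v1:inf,v2:25,v3:0,v4:19,v5:inf,v6:16,v7:inf

step 1: dist = v0:15,v1:inf,v2:inf,v3:0,v4:inf,v5:inf,v6:inf,v7:inf
step 2: dist = v0:15,v1:inf,v2:inf,v3:0,v4:inf,v5:inf,v6:16,v7:inf
step 3: dist = v0:15,v1:inf,v2:25,v3:0,v4:19,v5:inf,v6:16,v7:inf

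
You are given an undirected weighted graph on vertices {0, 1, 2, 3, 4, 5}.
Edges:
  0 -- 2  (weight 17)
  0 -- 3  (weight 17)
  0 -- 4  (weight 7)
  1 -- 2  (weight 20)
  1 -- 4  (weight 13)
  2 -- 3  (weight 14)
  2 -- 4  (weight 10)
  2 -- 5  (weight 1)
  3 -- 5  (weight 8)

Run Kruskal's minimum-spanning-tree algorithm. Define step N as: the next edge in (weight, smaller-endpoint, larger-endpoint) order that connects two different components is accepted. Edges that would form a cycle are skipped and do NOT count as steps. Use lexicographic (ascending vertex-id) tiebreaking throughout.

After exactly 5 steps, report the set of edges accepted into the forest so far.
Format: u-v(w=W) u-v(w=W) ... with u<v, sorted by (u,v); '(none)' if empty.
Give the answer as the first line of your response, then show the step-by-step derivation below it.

0-4(w=7) 1-4(w=13) 2-4(w=10) 2-5(w=1) 3-5(w=8)

step 1: add edge 2-5 (w=1); MST = {2-5(w=1)}
step 2: add edge 0-4 (w=7); MST = {0-4(w=7) 2-5(w=1)}
step 3: add edge 3-5 (w=8); MST = {0-4(w=7) 2-5(w=1) 3-5(w=8)}
step 4: add edge 2-4 (w=10); MST = {0-4(w=7) 2-4(w=10) 2-5(w=1) 3-5(w=8)}
step 5: add edge 1-4 (w=13); MST = {0-4(w=7) 1-4(w=13) 2-4(w=10) 2-5(w=1) 3-5(w=8)}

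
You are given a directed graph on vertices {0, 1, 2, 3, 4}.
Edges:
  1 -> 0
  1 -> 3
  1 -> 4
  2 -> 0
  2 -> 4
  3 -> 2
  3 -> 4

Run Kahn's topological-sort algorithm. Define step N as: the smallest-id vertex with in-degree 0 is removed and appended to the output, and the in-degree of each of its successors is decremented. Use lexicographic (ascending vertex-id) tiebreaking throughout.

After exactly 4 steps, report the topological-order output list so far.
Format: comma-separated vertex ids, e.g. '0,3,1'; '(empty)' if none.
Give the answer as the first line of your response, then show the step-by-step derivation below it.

1,3,2,0

step 1: output 1; order=[1]; indeg=(1,0,1,0,2)
step 2: output 3; order=[1,3]; indeg=(1,0,0,0,1)
step 3: output 2; order=[1,3,2]; indeg=(0,0,0,0,0)
step 4: output 0; order=[1,3,2,0]; indeg=(0,0,0,0,0)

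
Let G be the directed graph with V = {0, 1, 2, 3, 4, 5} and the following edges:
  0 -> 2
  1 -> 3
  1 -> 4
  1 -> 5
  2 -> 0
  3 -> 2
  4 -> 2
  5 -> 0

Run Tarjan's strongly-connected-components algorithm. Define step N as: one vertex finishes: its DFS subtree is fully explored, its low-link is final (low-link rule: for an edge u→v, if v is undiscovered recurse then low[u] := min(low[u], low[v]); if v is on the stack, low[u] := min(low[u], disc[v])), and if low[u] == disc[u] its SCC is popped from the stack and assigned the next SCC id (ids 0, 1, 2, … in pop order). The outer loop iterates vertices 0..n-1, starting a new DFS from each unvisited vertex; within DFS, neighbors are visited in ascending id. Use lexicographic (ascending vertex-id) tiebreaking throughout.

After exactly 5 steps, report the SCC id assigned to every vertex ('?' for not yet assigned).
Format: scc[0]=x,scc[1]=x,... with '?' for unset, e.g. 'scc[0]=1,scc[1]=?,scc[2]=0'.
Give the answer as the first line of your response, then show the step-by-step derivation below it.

scc[0]=0,scc[1]=?,scc[2]=0,scc[3]=1,scc[4]=2,scc[5]=3

step 1: low=(low[0]=0,low[1]=?,low[2]=0,low[3]=?,low[4]=?,low[5]=?); scc=(scc[0]=?,scc[1]=?,scc[2]=?,scc[3]=?,scc[4]=?,scc[5]=?)
step 2: low=(low[0]=0,low[1]=?,low[2]=0,low[3]=?,low[4]=?,low[5]=?); scc=(scc[0]=0,scc[1]=?,scc[2]=0,scc[3]=?,scc[4]=?,scc[5]=?)
step 3: low=(low[0]=0,low[1]=2,low[2]=0,low[3]=3,low[4]=?,low[5]=?); scc=(scc[0]=0,scc[1]=?,scc[2]=0,scc[3]=1,scc[4]=?,scc[5]=?)
step 4: low=(low[0]=0,low[1]=2,low[2]=0,low[3]=3,low[4]=4,low[5]=?); scc=(scc[0]=0,scc[1]=?,scc[2]=0,scc[3]=1,scc[4]=2,scc[5]=?)
step 5: low=(low[0]=0,low[1]=2,low[2]=0,low[3]=3,low[4]=4,low[5]=5); scc=(scc[0]=0,scc[1]=?,scc[2]=0,scc[3]=1,scc[4]=2,scc[5]=3)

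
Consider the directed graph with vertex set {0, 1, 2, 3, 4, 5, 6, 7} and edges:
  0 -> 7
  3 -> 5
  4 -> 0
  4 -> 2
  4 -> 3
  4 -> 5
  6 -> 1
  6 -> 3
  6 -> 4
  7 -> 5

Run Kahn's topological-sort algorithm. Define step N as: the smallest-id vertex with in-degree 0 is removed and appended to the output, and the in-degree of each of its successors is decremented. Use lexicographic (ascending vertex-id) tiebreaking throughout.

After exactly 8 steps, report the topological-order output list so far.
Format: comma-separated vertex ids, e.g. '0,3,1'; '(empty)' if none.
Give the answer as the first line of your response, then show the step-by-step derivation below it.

6,1,4,0,2,3,7,5

step 1: output 6; order=[6]; indeg=(1,0,1,1,0,3,0,1)
step 2: output 1; order=[6,1]; indeg=(1,0,1,1,0,3,0,1)
step 3: output 4; order=[6,1,4]; indeg=(0,0,0,0,0,2,0,1)
step 4: output 0; order=[6,1,4,0]; indeg=(0,0,0,0,0,2,0,0)
step 5: output 2; order=[6,1,4,0,2]; indeg=(0,0,0,0,0,2,0,0)
step 6: output 3; order=[6,1,4,0,2,3]; indeg=(0,0,0,0,0,1,0,0)
step 7: output 7; order=[6,1,4,0,2,3,7]; indeg=(0,0,0,0,0,0,0,0)
step 8: output 5; order=[6,1,4,0,2,3,7,5]; indeg=(0,0,0,0,0,0,0,0)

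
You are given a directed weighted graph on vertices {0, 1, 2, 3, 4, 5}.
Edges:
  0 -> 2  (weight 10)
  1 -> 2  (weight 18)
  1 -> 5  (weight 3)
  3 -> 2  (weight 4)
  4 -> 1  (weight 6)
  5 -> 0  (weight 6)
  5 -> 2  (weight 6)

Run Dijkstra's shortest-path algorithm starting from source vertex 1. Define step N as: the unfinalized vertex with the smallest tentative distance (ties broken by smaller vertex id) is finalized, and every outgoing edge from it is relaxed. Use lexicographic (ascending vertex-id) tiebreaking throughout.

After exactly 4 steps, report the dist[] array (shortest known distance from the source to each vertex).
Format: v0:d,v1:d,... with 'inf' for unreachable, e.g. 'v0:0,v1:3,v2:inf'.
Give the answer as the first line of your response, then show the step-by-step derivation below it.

v0:9,v1:0,v2:9,v3:inf,v4:inf,v5:3

step 1: dist = v0:inf,v1:0,v2:18,v3:inf,v4:inf,v5:3
step 2: dist = v0:9,v1:0,v2:9,v3:inf,v4:inf,v5:3
step 3: dist = v0:9,v1:0,v2:9,v3:inf,v4:inf,v5:3
step 4: dist = v0:9,v1:0,v2:9,v3:inf,v4:inf,v5:3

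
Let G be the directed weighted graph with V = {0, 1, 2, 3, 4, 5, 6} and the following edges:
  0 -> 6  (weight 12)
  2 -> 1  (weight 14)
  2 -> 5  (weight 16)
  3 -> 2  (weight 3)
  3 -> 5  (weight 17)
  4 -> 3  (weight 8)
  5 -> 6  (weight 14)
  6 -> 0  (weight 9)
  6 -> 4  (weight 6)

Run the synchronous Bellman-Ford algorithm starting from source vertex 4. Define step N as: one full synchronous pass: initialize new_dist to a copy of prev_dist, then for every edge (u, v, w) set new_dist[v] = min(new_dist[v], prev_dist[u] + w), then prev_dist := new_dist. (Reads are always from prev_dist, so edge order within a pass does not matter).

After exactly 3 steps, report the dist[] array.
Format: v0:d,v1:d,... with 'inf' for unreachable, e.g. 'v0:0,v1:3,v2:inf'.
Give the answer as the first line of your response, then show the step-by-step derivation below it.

v0:inf,v1:25,v2:11,v3:8,v4:0,v5:25,v6:39

step 1: dist = v0:inf,v1:inf,v2:inf,v3:8,v4:0,v5:inf,v6:inf
step 2: dist = v0:inf,v1:inf,v2:11,v3:8,v4:0,v5:25,v6:inf
step 3: dist = v0:inf,v1:25,v2:11,v3:8,v4:0,v5:25,v6:39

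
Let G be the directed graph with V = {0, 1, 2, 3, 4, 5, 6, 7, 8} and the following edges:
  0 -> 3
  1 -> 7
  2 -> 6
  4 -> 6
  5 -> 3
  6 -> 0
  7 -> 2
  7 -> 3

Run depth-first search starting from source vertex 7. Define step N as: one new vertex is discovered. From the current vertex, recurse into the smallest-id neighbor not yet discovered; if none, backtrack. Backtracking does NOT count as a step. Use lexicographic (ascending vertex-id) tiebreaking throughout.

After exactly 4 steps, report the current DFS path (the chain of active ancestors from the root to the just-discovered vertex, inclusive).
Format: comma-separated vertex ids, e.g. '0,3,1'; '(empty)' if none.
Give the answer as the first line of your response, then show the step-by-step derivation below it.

7,2,6,0

step 1: discover 7; path=7; order=7
step 2: discover 2; path=7>2; order=7,2
step 3: discover 6; path=7>2>6; order=7,2,6
step 4: discover 0; path=7>2>6>0; order=7,2,6,0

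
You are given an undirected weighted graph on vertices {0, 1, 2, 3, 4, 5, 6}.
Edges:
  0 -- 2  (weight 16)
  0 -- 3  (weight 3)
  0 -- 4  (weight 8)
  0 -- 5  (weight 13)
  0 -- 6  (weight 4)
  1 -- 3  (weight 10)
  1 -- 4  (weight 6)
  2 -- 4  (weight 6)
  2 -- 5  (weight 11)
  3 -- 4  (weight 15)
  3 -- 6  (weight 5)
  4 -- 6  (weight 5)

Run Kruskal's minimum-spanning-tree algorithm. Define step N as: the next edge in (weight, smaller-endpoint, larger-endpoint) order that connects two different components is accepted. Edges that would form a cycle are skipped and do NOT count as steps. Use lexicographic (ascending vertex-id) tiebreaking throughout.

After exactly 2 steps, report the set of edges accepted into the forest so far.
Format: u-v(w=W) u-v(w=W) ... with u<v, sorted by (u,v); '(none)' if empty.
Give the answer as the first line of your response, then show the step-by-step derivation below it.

0-3(w=3) 0-6(w=4)

step 1: add edge 0-3 (w=3); MST = {0-3(w=3)}
step 2: add edge 0-6 (w=4); MST = {0-3(w=3) 0-6(w=4)}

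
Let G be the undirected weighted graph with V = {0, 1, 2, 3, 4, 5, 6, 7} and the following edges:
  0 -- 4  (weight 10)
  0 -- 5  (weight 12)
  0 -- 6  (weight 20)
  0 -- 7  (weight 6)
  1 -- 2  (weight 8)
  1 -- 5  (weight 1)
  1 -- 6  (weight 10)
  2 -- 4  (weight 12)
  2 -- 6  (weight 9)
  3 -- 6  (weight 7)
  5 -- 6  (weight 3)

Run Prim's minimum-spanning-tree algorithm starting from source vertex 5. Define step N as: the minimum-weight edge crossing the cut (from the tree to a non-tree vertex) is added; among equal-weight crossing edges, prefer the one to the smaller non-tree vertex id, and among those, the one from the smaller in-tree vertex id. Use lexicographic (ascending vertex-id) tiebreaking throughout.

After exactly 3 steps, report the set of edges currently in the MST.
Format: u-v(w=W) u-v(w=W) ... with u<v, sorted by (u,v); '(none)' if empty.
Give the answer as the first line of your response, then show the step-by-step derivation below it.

1-5(w=1) 3-6(w=7) 5-6(w=3)

step 1: add edge 1-5 (w=1); MST = {1-5(w=1)}
step 2: add edge 5-6 (w=3); MST = {1-5(w=1) 5-6(w=3)}
step 3: add edge 3-6 (w=7); MST = {1-5(w=1) 3-6(w=7) 5-6(w=3)}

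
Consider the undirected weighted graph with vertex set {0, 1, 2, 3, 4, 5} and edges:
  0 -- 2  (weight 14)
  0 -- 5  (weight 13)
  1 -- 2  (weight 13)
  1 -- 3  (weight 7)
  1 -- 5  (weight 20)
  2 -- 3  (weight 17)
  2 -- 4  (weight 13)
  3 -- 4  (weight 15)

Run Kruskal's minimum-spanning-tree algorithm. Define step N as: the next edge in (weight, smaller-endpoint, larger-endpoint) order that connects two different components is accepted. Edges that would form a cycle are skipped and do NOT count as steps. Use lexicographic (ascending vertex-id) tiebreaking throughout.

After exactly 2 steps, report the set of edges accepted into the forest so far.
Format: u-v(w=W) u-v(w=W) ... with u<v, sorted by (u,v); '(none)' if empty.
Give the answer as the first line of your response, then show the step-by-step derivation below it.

0-5(w=13) 1-3(w=7)

step 1: add edge 1-3 (w=7); MST = {1-3(w=7)}
step 2: add edge 0-5 (w=13); MST = {0-5(w=13) 1-3(w=7)}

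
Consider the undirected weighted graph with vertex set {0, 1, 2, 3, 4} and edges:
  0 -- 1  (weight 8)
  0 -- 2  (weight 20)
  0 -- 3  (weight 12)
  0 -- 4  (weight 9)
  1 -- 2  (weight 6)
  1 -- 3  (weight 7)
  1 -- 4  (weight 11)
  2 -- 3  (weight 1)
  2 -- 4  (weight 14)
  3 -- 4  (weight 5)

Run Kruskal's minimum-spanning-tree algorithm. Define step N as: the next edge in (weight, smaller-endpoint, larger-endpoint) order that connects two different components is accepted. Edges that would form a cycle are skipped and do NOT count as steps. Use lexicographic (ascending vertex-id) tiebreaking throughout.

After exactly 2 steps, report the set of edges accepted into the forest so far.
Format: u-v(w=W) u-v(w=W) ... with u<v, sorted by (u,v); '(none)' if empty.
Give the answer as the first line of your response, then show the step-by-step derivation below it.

2-3(w=1) 3-4(w=5)

step 1: add edge 2-3 (w=1); MST = {2-3(w=1)}
step 2: add edge 3-4 (w=5); MST = {2-3(w=1) 3-4(w=5)}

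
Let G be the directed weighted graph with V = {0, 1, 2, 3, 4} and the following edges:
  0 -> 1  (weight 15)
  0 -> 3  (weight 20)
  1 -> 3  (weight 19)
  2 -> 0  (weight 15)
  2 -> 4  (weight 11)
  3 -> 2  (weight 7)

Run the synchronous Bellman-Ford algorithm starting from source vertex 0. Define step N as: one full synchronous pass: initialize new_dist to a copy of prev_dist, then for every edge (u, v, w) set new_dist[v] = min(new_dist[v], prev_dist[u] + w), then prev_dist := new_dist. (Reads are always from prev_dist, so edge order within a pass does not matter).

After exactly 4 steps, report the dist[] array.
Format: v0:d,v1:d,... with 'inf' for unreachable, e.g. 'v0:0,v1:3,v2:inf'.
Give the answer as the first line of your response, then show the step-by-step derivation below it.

v0:0,v1:15,v2:27,v3:20,v4:38

step 1: dist = v0:0,v1:15,v2:inf,v3:20,v4:inf
step 2: dist = v0:0,v1:15,v2:27,v3:20,v4:inf
step 3: dist = v0:0,v1:15,v2:27,v3:20,v4:38
step 4: dist = v0:0,v1:15,v2:27,v3:20,v4:38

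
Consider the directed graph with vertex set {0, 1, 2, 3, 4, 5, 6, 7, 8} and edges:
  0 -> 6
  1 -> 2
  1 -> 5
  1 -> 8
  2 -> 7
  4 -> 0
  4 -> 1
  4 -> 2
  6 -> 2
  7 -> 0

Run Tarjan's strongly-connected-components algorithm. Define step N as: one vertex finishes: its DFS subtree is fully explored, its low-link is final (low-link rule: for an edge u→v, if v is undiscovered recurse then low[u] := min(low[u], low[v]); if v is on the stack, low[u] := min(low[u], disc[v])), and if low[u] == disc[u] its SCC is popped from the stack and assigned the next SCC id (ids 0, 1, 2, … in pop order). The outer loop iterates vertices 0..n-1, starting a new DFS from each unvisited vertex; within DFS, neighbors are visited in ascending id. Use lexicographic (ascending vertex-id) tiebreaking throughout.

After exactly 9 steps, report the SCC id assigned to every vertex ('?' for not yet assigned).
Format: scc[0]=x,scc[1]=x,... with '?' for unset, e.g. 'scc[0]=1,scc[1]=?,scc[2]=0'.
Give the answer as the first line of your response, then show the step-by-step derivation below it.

scc[0]=0,scc[1]=3,scc[2]=0,scc[3]=4,scc[4]=5,scc[5]=1,scc[6]=0,scc[7]=0,scc[8]=2

step 1: low=(low[0]=0,low[1]=?,low[2]=2,low[3]=?,low[4]=?,low[5]=?,low[6]=1,low[7]=0,low[8]=?); scc=(scc[0]=?,scc[1]=?,scc[2]=?,scc[3]=?,scc[4]=?,scc[5]=?,scc[6]=?,scc[7]=?,scc[8]=?)
step 2: low=(low[0]=0,low[1]=?,low[2]=0,low[3]=?,low[4]=?,low[5]=?,low[6]=1,low[7]=0,low[8]=?); scc=(scc[0]=?,scc[1]=?,scc[2]=?,scc[3]=?,scc[4]=?,scc[5]=?,scc[6]=?,scc[7]=?,scc[8]=?)
step 3: low=(low[0]=0,low[1]=?,low[2]=0,low[3]=?,low[4]=?,low[5]=?,low[6]=0,low[7]=0,low[8]=?); scc=(scc[0]=?,scc[1]=?,scc[2]=?,scc[3]=?,scc[4]=?,scc[5]=?,scc[6]=?,scc[7]=?,scc[8]=?)
step 4: low=(low[0]=0,low[1]=?,low[2]=0,low[3]=?,low[4]=?,low[5]=?,low[6]=0,low[7]=0,low[8]=?); scc=(scc[0]=0,scc[1]=?,scc[2]=0,scc[3]=?,scc[4]=?,scc[5]=?,scc[6]=0,scc[7]=0,scc[8]=?)
step 5: low=(low[0]=0,low[1]=4,low[2]=0,low[3]=?,low[4]=?,low[5]=5,low[6]=0,low[7]=0,low[8]=?); scc=(scc[0]=0,scc[1]=?,scc[2]=0,scc[3]=?,scc[4]=?,scc[5]=1,scc[6]=0,scc[7]=0,scc[8]=?)
step 6: low=(low[0]=0,low[1]=4,low[2]=0,low[3]=?,low[4]=?,low[5]=5,low[6]=0,low[7]=0,low[8]=6); scc=(scc[0]=0,scc[1]=?,scc[2]=0,scc[3]=?,scc[4]=?,scc[5]=1,scc[6]=0,scc[7]=0,scc[8]=2)
step 7: low=(low[0]=0,low[1]=4,low[2]=0,low[3]=?,low[4]=?,low[5]=5,low[6]=0,low[7]=0,low[8]=6); scc=(scc[0]=0,scc[1]=3,scc[2]=0,scc[3]=?,scc[4]=?,scc[5]=1,scc[6]=0,scc[7]=0,scc[8]=2)
step 8: low=(low[0]=0,low[1]=4,low[2]=0,low[3]=7,low[4]=?,low[5]=5,low[6]=0,low[7]=0,low[8]=6); scc=(scc[0]=0,scc[1]=3,scc[2]=0,scc[3]=4,scc[4]=?,scc[5]=1,scc[6]=0,scc[7]=0,scc[8]=2)
step 9: low=(low[0]=0,low[1]=4,low[2]=0,low[3]=7,low[4]=8,low[5]=5,low[6]=0,low[7]=0,low[8]=6); scc=(scc[0]=0,scc[1]=3,scc[2]=0,scc[3]=4,scc[4]=5,scc[5]=1,scc[6]=0,scc[7]=0,scc[8]=2)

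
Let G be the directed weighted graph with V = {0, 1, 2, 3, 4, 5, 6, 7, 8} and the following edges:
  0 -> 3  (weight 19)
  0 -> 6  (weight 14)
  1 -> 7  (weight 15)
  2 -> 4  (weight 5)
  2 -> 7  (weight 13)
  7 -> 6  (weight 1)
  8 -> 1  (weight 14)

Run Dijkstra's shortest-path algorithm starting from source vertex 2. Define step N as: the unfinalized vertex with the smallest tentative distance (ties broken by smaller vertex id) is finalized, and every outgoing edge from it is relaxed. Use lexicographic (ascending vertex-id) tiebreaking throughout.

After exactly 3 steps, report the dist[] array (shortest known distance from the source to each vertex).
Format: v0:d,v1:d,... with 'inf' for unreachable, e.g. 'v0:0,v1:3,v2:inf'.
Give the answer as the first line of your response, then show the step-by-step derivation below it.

v0:inf,v1:inf,v2:0,v3:inf,v4:5,v5:inf,v6:14,v7:13,v8:inf

step 1: dist = v0:inf,v1:inf,v2:0,v3:inf,v4:5,v5:inf,v6:inf,v7:13,v8:inf
step 2: dist = v0:inf,v1:inf,v2:0,v3:inf,v4:5,v5:inf,v6:inf,v7:13,v8:inf
step 3: dist = v0:inf,v1:inf,v2:0,v3:inf,v4:5,v5:inf,v6:14,v7:13,v8:inf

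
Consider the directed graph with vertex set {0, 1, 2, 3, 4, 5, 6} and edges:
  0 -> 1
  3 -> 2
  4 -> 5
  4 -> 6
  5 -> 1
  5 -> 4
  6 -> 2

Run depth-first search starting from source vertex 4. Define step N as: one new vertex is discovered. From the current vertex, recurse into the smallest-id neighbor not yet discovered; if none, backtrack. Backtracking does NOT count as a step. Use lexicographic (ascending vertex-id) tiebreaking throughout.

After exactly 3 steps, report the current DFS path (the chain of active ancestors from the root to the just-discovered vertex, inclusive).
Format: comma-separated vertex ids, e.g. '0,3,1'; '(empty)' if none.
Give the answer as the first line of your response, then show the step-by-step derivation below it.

4,5,1

step 1: discover 4; path=4; order=4
step 2: discover 5; path=4>5; order=4,5
step 3: discover 1; path=4>5>1; order=4,5,1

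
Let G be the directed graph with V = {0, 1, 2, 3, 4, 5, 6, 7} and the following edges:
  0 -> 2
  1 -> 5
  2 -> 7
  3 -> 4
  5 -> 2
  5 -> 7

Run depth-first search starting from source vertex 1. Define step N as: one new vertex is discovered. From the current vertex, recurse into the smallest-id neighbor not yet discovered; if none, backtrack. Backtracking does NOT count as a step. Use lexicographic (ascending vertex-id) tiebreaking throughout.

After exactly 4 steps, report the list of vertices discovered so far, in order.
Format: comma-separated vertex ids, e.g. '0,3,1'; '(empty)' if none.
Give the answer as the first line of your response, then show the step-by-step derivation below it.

1,5,2,7

step 1: discover 1; path=1; order=1
step 2: discover 5; path=1>5; order=1,5
step 3: discover 2; path=1>5>2; order=1,5,2
step 4: discover 7; path=1>5>2>7; order=1,5,2,7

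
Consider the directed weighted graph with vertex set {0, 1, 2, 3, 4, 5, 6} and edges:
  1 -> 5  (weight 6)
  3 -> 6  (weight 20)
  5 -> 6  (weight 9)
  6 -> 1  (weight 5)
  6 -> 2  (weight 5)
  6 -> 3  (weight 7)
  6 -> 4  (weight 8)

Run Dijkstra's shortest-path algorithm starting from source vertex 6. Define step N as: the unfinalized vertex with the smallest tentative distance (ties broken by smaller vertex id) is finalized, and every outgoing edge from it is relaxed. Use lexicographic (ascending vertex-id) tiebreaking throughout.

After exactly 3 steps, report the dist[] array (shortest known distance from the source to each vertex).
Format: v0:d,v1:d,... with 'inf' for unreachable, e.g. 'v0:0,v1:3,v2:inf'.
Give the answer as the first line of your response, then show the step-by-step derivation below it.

v0:inf,v1:5,v2:5,v3:7,v4:8,v5:11,v6:0

step 1: dist = v0:inf,v1:5,v2:5,v3:7,v4:8,v5:inf,v6:0
step 2: dist = v0:inf,v1:5,v2:5,v3:7,v4:8,v5:11,v6:0
step 3: dist = v0:inf,v1:5,v2:5,v3:7,v4:8,v5:11,v6:0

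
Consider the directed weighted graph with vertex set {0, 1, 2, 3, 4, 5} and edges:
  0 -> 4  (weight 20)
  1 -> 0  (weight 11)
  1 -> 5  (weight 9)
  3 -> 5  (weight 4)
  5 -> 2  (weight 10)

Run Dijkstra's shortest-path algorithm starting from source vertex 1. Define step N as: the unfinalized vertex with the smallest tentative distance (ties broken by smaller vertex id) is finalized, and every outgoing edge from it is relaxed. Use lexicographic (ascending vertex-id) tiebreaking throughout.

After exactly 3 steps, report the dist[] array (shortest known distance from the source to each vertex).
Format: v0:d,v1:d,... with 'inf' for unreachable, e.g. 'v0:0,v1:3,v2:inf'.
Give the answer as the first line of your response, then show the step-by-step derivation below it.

v0:11,v1:0,v2:19,v3:inf,v4:31,v5:9

step 1: dist = v0:11,v1:0,v2:inf,v3:inf,v4:inf,v5:9
step 2: dist = v0:11,v1:0,v2:19,v3:inf,v4:inf,v5:9
step 3: dist = v0:11,v1:0,v2:19,v3:inf,v4:31,v5:9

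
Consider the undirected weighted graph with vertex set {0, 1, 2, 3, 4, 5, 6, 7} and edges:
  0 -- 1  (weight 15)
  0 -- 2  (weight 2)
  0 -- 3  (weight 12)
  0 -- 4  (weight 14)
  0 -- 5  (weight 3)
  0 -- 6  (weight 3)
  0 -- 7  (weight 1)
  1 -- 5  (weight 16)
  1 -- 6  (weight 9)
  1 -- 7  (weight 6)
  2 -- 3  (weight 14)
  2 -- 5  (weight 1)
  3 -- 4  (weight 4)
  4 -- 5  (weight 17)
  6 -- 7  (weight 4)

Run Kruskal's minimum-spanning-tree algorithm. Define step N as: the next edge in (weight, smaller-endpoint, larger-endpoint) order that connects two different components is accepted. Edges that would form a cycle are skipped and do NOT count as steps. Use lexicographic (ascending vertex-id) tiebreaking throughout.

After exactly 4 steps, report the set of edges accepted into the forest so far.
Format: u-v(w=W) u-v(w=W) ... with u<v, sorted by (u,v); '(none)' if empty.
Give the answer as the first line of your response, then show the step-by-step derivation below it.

0-2(w=2) 0-6(w=3) 0-7(w=1) 2-5(w=1)

step 1: add edge 0-7 (w=1); MST = {0-7(w=1)}
step 2: add edge 2-5 (w=1); MST = {0-7(w=1) 2-5(w=1)}
step 3: add edge 0-2 (w=2); MST = {0-2(w=2) 0-7(w=1) 2-5(w=1)}
step 4: add edge 0-6 (w=3); MST = {0-2(w=2) 0-6(w=3) 0-7(w=1) 2-5(w=1)}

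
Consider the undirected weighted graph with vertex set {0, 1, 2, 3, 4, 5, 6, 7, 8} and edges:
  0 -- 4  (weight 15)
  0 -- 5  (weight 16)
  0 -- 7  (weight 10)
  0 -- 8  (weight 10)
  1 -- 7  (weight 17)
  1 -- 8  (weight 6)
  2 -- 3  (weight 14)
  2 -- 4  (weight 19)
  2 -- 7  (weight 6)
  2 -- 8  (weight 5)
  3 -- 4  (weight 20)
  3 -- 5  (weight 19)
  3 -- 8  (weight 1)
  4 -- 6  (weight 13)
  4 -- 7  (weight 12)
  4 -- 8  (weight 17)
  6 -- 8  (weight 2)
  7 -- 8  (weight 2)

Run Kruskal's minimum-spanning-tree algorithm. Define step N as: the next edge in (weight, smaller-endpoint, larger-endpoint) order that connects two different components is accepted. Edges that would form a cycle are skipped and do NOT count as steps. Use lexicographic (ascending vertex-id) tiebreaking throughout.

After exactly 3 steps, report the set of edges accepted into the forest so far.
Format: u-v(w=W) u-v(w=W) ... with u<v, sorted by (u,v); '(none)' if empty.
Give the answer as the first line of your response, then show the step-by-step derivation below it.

3-8(w=1) 6-8(w=2) 7-8(w=2)

step 1: add edge 3-8 (w=1); MST = {3-8(w=1)}
step 2: add edge 6-8 (w=2); MST = {3-8(w=1) 6-8(w=2)}
step 3: add edge 7-8 (w=2); MST = {3-8(w=1) 6-8(w=2) 7-8(w=2)}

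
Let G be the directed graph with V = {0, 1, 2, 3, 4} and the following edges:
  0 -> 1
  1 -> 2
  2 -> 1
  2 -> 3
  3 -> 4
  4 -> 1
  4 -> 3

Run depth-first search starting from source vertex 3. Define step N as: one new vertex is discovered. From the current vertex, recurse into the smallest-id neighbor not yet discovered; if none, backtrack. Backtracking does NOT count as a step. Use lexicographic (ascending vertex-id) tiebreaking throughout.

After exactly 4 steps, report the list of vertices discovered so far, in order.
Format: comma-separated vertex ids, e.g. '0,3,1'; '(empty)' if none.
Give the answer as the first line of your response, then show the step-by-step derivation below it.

3,4,1,2

step 1: discover 3; path=3; order=3
step 2: discover 4; path=3>4; order=3,4
step 3: discover 1; path=3>4>1; order=3,4,1
step 4: discover 2; path=3>4>1>2; order=3,4,1,2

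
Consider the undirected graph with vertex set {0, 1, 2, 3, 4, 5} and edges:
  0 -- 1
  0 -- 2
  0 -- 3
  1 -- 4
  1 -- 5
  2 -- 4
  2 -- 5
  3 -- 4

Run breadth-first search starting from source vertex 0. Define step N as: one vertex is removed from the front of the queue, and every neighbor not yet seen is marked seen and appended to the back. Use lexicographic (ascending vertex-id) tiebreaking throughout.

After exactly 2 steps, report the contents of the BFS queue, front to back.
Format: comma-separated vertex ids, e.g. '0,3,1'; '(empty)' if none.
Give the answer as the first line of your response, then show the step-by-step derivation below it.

2,3,4,5

step 1: dequeue 0; queue=[1,2,3]; order=0
step 2: dequeue 1; queue=[2,3,4,5]; order=0,1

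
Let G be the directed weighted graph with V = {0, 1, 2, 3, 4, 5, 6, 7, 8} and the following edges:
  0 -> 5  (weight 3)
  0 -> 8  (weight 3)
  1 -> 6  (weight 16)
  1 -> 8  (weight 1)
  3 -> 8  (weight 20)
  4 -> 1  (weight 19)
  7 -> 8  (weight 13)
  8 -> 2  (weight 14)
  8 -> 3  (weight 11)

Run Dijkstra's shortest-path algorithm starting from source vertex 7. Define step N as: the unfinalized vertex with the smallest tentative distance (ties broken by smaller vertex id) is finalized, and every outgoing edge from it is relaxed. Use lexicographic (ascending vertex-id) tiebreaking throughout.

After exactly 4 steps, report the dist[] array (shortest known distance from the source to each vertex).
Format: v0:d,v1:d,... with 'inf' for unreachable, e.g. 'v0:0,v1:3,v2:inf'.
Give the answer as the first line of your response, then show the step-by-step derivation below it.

v0:inf,v1:inf,v2:27,v3:24,v4:inf,v5:inf,v6:inf,v7:0,v8:13

step 1: dist = v0:inf,v1:inf,v2:inf,v3:inf,v4:inf,v5:inf,v6:inf,v7:0,v8:13
step 2: dist = v0:inf,v1:inf,v2:27,v3:24,v4:inf,v5:inf,v6:inf,v7:0,v8:13
step 3: dist = v0:inf,v1:inf,v2:27,v3:24,v4:inf,v5:inf,v6:inf,v7:0,v8:13
step 4: dist = v0:inf,v1:inf,v2:27,v3:24,v4:inf,v5:inf,v6:inf,v7:0,v8:13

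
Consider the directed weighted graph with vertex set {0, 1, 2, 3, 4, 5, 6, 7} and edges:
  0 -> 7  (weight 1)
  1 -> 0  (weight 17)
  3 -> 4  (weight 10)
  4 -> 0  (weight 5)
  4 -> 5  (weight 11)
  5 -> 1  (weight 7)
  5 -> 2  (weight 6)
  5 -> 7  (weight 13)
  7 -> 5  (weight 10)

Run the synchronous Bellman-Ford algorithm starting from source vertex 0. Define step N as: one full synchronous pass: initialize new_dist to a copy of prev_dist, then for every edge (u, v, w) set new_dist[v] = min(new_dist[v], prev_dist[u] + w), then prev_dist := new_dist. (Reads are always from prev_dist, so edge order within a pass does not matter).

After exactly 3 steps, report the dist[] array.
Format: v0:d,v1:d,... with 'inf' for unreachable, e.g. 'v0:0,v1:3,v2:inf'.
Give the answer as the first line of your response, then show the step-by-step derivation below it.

v0:0,v1:18,v2:17,v3:inf,v4:inf,v5:11,v6:inf,v7:1

step 1: dist = v0:0,v1:inf,v2:inf,v3:inf,v4:inf,v5:inf,v6:inf,v7:1
step 2: dist = v0:0,v1:inf,v2:inf,v3:inf,v4:inf,v5:11,v6:inf,v7:1
step 3: dist = v0:0,v1:18,v2:17,v3:inf,v4:inf,v5:11,v6:inf,v7:1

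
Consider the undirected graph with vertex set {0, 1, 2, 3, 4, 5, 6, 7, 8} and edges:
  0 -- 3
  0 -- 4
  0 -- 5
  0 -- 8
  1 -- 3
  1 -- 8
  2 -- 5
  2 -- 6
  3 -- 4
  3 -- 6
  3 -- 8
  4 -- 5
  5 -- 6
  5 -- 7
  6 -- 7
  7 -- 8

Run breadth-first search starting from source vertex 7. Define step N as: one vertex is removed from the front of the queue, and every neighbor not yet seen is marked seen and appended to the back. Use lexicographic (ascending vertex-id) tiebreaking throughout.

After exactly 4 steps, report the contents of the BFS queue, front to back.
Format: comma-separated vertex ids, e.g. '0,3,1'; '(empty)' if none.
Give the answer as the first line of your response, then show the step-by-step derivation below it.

0,2,4,3,1

step 1: dequeue 7; queue=[5,6,8]; order=7
step 2: dequeue 5; queue=[6,8,0,2,4]; order=7,5
step 3: dequeue 6; queue=[8,0,2,4,3]; order=7,5,6
step 4: dequeue 8; queue=[0,2,4,3,1]; order=7,5,6,8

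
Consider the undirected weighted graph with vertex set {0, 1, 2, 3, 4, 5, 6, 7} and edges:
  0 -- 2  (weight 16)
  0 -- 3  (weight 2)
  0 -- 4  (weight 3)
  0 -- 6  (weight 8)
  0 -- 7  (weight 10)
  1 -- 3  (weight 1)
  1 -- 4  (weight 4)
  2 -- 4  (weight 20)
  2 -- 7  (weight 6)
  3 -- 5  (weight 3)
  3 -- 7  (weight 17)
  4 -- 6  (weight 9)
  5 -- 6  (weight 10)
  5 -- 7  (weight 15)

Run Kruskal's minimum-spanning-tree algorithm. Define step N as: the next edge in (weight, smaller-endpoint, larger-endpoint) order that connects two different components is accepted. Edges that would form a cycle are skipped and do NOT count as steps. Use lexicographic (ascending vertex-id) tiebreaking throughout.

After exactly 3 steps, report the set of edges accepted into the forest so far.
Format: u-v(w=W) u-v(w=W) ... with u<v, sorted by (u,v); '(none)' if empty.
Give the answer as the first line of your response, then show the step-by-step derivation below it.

0-3(w=2) 0-4(w=3) 1-3(w=1)

step 1: add edge 1-3 (w=1); MST = {1-3(w=1)}
step 2: add edge 0-3 (w=2); MST = {0-3(w=2) 1-3(w=1)}
step 3: add edge 0-4 (w=3); MST = {0-3(w=2) 0-4(w=3) 1-3(w=1)}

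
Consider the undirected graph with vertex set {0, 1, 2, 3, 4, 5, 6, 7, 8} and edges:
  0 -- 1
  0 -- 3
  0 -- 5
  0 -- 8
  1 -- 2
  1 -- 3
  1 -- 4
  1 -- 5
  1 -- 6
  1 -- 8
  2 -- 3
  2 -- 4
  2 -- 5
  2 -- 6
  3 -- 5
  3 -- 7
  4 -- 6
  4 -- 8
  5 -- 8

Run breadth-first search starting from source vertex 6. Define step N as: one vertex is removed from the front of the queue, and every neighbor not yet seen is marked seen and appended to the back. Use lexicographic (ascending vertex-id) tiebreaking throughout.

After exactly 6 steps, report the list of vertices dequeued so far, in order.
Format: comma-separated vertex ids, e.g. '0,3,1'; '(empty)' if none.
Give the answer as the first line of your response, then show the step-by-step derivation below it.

6,1,2,4,0,3

step 1: dequeue 6; queue=[1,2,4]; order=6
step 2: dequeue 1; queue=[2,4,0,3,5,8]; order=6,1
step 3: dequeue 2; queue=[4,0,3,5,8]; order=6,1,2
step 4: dequeue 4; queue=[0,3,5,8]; order=6,1,2,4
step 5: dequeue 0; queue=[3,5,8]; order=6,1,2,4,0
step 6: dequeue 3; queue=[5,8,7]; order=6,1,2,4,0,3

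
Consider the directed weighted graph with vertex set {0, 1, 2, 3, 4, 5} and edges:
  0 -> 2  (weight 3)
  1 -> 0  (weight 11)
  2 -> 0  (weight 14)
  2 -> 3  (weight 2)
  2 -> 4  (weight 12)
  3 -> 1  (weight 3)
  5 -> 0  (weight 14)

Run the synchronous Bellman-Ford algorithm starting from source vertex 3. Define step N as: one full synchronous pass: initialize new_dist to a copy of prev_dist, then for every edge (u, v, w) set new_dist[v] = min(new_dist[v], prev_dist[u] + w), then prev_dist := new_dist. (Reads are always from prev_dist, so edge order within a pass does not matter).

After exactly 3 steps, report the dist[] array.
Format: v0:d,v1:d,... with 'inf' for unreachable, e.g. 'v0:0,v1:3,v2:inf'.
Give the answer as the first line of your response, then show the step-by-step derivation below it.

v0:14,v1:3,v2:17,v3:0,v4:inf,v5:inf

step 1: dist = v0:inf,v1:3,v2:inf,v3:0,v4:inf,v5:inf
step 2: dist = v0:14,v1:3,v2:inf,v3:0,v4:inf,v5:inf
step 3: dist = v0:14,v1:3,v2:17,v3:0,v4:inf,v5:inf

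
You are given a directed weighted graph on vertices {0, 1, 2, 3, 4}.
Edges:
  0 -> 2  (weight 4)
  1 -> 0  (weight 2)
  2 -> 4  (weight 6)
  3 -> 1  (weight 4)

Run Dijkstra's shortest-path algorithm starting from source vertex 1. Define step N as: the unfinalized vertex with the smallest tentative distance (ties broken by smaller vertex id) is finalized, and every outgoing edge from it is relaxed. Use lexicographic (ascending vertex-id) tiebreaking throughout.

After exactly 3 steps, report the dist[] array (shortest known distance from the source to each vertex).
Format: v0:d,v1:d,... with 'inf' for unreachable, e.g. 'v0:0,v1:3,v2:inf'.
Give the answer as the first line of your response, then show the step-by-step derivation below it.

v0:2,v1:0,v2:6,v3:inf,v4:12

step 1: dist = v0:2,v1:0,v2:inf,v3:inf,v4:inf
step 2: dist = v0:2,v1:0,v2:6,v3:inf,v4:inf
step 3: dist = v0:2,v1:0,v2:6,v3:inf,v4:12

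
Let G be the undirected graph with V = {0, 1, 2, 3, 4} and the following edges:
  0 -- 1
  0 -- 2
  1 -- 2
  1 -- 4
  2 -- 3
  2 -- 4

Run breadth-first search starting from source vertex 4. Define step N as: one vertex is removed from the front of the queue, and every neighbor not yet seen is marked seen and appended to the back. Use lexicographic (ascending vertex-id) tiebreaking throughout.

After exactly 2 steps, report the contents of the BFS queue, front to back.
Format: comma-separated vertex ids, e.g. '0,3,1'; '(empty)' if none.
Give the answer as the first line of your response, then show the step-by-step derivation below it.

2,0

step 1: dequeue 4; queue=[1,2]; order=4
step 2: dequeue 1; queue=[2,0]; order=4,1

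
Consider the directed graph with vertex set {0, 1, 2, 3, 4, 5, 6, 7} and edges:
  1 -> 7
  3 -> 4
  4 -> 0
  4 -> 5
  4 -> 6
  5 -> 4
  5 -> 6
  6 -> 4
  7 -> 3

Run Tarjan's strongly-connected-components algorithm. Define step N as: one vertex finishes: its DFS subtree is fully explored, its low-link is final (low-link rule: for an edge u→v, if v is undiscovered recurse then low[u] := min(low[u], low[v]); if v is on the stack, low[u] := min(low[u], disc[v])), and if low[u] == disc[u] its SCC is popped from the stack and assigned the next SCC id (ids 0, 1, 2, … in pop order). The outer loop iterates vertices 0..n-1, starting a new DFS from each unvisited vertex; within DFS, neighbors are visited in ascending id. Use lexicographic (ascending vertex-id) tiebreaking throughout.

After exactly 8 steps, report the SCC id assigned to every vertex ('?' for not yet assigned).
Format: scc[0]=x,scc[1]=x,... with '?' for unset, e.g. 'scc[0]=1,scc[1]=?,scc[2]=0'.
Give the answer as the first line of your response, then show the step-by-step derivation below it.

scc[0]=0,scc[1]=4,scc[2]=5,scc[3]=2,scc[4]=1,scc[5]=1,scc[6]=1,scc[7]=3

step 1: low=(low[0]=0,low[1]=?,low[2]=?,low[3]=?,low[4]=?,low[5]=?,low[6]=?,low[7]=?); scc=(scc[0]=0,scc[1]=?,scc[2]=?,scc[3]=?,scc[4]=?,scc[5]=?,scc[6]=?,scc[7]=?)
step 2: low=(low[0]=0,low[1]=1,low[2]=?,low[3]=3,low[4]=4,low[5]=4,low[6]=4,low[7]=2); scc=(scc[0]=0,scc[1]=?,scc[2]=?,scc[3]=?,scc[4]=?,scc[5]=?,scc[6]=?,scc[7]=?)
step 3: low=(low[0]=0,low[1]=1,low[2]=?,low[3]=3,low[4]=4,low[5]=4,low[6]=4,low[7]=2); scc=(scc[0]=0,scc[1]=?,scc[2]=?,scc[3]=?,scc[4]=?,scc[5]=?,scc[6]=?,scc[7]=?)
step 4: low=(low[0]=0,low[1]=1,low[2]=?,low[3]=3,low[4]=4,low[5]=4,low[6]=4,low[7]=2); scc=(scc[0]=0,scc[1]=?,scc[2]=?,scc[3]=?,scc[4]=1,scc[5]=1,scc[6]=1,scc[7]=?)
step 5: low=(low[0]=0,low[1]=1,low[2]=?,low[3]=3,low[4]=4,low[5]=4,low[6]=4,low[7]=2); scc=(scc[0]=0,scc[1]=?,scc[2]=?,scc[3]=2,scc[4]=1,scc[5]=1,scc[6]=1,scc[7]=?)
step 6: low=(low[0]=0,low[1]=1,low[2]=?,low[3]=3,low[4]=4,low[5]=4,low[6]=4,low[7]=2); scc=(scc[0]=0,scc[1]=?,scc[2]=?,scc[3]=2,scc[4]=1,scc[5]=1,scc[6]=1,scc[7]=3)
step 7: low=(low[0]=0,low[1]=1,low[2]=?,low[3]=3,low[4]=4,low[5]=4,low[6]=4,low[7]=2); scc=(scc[0]=0,scc[1]=4,scc[2]=?,scc[3]=2,scc[4]=1,scc[5]=1,scc[6]=1,scc[7]=3)
step 8: low=(low[0]=0,low[1]=1,low[2]=7,low[3]=3,low[4]=4,low[5]=4,low[6]=4,low[7]=2); scc=(scc[0]=0,scc[1]=4,scc[2]=5,scc[3]=2,scc[4]=1,scc[5]=1,scc[6]=1,scc[7]=3)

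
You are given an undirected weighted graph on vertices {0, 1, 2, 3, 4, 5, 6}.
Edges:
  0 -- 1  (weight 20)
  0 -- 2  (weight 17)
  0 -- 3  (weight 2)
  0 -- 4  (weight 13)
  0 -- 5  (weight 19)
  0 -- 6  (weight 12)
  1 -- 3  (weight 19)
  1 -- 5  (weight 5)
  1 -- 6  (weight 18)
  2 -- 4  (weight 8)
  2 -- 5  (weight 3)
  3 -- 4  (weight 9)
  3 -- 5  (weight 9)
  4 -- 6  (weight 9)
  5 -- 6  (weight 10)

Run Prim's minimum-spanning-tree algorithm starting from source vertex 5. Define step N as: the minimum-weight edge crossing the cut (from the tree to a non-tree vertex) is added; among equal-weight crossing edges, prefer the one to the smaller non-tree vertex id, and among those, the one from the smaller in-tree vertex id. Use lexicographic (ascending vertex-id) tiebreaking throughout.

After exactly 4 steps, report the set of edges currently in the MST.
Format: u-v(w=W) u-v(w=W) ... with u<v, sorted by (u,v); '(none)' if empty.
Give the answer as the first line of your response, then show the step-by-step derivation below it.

1-5(w=5) 2-4(w=8) 2-5(w=3) 3-4(w=9)

step 1: add edge 2-5 (w=3); MST = {2-5(w=3)}
step 2: add edge 1-5 (w=5); MST = {1-5(w=5) 2-5(w=3)}
step 3: add edge 2-4 (w=8); MST = {1-5(w=5) 2-4(w=8) 2-5(w=3)}
step 4: add edge 3-4 (w=9); MST = {1-5(w=5) 2-4(w=8) 2-5(w=3) 3-4(w=9)}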